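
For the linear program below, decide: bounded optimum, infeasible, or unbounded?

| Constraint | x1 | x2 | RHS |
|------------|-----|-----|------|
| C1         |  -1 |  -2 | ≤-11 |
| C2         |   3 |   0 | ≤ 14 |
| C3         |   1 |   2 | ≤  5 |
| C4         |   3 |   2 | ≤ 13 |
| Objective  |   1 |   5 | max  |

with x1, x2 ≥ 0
C3 requires x1 + 2x2 ≤ 5, while C1 (-x1 - 2x2 ≤ -11) is equivalent to x1 + 2x2 ≥ 11. Together they would need 11 ≤ x1 + 2x2 ≤ 5, which is impossible since 11 > 5. No point satisfies all constraints.

Infeasible — the constraint set is empty.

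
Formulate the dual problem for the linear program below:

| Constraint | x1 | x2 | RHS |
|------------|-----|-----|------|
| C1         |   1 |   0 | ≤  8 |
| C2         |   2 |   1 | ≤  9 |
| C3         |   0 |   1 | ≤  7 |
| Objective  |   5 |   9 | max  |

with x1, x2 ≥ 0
Minimize: z = 8y1 + 9y2 + 7y3

Subject to:
  C1: -y1 - 2y2 ≤ -5
  C2: -y2 - y3 ≤ -9
  y1, y2, y3 ≥ 0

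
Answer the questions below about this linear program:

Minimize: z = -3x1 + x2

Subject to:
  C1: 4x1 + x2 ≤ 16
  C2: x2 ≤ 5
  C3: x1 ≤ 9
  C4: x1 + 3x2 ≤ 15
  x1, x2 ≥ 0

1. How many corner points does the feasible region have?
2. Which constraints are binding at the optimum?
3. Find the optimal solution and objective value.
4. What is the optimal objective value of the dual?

1. 4
2. C1, x2 ≥ 0
3. x1 = 4, x2 = 0, z = -12
4. -12 (by strong duality, equal to the primal optimum)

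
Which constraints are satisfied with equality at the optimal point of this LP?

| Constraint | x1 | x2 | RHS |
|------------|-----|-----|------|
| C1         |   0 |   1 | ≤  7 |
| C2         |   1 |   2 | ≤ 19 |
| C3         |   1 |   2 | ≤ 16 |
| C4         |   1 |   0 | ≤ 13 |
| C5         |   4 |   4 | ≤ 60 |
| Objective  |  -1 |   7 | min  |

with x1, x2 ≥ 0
Optimal: x1 = 13, x2 = 0
Slack at optimum:
  C1: slack = 7
  C2: slack = 6
  C3: slack = 3
  C4: slack = 0 (binding)
  C5: slack = 8
  x1 ≥ 0: x1 = 13
  x2 ≥ 0: x2 = 0 (binding)
Binding constraints: C4, x2 ≥ 0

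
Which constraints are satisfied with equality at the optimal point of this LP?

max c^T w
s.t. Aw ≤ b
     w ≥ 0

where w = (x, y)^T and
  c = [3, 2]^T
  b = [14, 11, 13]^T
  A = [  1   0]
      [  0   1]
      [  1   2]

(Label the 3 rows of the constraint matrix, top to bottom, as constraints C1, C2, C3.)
Optimal: x = 13, y = 0
Slack at optimum:
  C1: slack = 1
  C2: slack = 11
  C3: slack = 0 (binding)
  x ≥ 0: x = 13
  y ≥ 0: y = 0 (binding)
Binding constraints: C3, y ≥ 0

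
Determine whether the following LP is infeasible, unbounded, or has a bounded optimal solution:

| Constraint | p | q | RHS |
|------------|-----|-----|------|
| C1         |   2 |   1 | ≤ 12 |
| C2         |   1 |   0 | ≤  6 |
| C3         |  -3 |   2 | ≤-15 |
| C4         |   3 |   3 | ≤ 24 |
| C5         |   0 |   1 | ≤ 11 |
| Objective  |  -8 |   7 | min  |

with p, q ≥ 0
The point (6, 0) satisfies every constraint, so the LP is feasible; the constraints give p ≤ 6 and q ≤ 11, which with p, q ≥ 0 keep the feasible region inside a bounded box. A feasible, bounded LP attains a finite optimum at a vertex.

Feasible with finite optimum z* = -48 at (6, 0).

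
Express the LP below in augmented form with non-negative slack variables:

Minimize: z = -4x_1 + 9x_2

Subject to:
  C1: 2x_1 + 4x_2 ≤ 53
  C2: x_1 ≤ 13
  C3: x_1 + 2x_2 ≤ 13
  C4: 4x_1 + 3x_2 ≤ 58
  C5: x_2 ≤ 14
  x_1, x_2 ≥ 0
min z = -4x_1 + 9x_2

s.t.
  2x_1 + 4x_2 + s1 = 53
  x_1 + s2 = 13
  x_1 + 2x_2 + s3 = 13
  4x_1 + 3x_2 + s4 = 58
  x_2 + s5 = 14
  x_1, x_2, s1, s2, s3, s4, s5 ≥ 0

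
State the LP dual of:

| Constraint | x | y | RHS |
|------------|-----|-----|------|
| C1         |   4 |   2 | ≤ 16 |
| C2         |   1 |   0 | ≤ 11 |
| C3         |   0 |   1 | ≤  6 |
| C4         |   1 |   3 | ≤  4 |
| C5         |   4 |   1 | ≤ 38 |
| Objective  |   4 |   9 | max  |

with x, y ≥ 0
Minimize: z = 16y1 + 11y2 + 6y3 + 4y4 + 38y5

Subject to:
  C1: -4y1 - y2 - y4 - 4y5 ≤ -4
  C2: -2y1 - y3 - 3y4 - y5 ≤ -9
  y1, y2, y3, y4, y5 ≥ 0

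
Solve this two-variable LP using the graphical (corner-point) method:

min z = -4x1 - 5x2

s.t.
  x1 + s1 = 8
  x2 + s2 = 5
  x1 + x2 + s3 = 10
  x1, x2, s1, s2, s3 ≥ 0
Each vertex is the intersection of two constraint boundaries that also satisfies all remaining constraints:
  x1 = 0 and x2 = 0 → (0, 0)
  x1 = 8 and x2 = 0 → (8, 0)
  x1 = 8 and x1 + x2 = 10 → (8, 2)
  x2 = 5 and x1 + x2 = 10 → (5, 5)
  x2 = 5 and x1 = 0 → (0, 5)

Evaluating z = -4x1 - 5x2 at each vertex:
  (0, 0): z = 0
  (8, 0): z = -32
  (8, 2): z = -42
  (5, 5): z = -45
  (0, 5): z = -25

The minimum is at (5, 5) with z = -45.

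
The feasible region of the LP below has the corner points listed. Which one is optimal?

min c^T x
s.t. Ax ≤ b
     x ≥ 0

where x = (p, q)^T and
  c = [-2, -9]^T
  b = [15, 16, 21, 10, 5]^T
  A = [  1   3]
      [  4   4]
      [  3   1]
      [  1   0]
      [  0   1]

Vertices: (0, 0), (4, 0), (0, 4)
(0, 4) with z = -36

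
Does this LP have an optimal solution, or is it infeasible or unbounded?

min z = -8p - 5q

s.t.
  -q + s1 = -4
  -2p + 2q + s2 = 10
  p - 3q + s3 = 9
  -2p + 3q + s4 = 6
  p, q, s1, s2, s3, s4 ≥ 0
Feasible point: (3, 4) satisfies every constraint, so the LP is feasible.
Direction d = (3, 1): for each constraint row a, a·d ≤ 0 —
  (0)(3) + (-1)(1) = -1 ≤ 0
  (-2)(3) + (2)(1) = -4 ≤ 0
  (1)(3) + (-3)(1) = 0 ≤ 0
  (-2)(3) + (3)(1) = -3 ≤ 0
and d ≥ 0, so (3, 4) + t·d stays feasible for every t ≥ 0. Along this ray z = -8p - 5q changes by -29 per unit t, so z → −∞.

Unbounded — the objective can decrease without bound over the feasible region.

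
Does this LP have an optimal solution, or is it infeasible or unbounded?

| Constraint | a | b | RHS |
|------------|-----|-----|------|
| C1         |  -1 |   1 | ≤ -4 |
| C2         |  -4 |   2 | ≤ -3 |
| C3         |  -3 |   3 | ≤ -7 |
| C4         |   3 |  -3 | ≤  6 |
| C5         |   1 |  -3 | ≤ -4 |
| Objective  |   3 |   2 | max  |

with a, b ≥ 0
C4 requires 3a - 3b ≤ 6, while C3 (-3a + 3b ≤ -7) is equivalent to 3a - 3b ≥ 7. Together they would need 7 ≤ 3a - 3b ≤ 6, which is impossible since 7 > 6. No point satisfies all constraints.

Infeasible — the constraint set is empty.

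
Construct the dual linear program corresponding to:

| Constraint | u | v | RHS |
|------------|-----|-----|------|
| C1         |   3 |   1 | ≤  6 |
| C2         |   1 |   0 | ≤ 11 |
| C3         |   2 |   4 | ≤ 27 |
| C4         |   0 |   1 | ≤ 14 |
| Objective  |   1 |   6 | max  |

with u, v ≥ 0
Minimize: z = 6y1 + 11y2 + 27y3 + 14y4

Subject to:
  C1: -3y1 - y2 - 2y3 ≤ -1
  C2: -y1 - 4y3 - y4 ≤ -6
  y1, y2, y3, y4 ≥ 0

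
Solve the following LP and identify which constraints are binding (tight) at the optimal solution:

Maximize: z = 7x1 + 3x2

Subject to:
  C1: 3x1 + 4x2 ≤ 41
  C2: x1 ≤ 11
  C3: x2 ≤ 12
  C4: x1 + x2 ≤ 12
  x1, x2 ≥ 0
Optimal: x1 = 11, x2 = 1
Slack at optimum:
  C1: slack = 4
  C2: slack = 0 (binding)
  C3: slack = 11
  C4: slack = 0 (binding)
  x1 ≥ 0: x1 = 11
  x2 ≥ 0: x2 = 1
Binding constraints: C2, C4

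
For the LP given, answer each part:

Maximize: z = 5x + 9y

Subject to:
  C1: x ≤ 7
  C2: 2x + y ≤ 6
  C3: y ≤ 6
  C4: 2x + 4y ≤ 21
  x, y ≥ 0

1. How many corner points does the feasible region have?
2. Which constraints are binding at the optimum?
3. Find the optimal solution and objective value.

1. 4
2. C2, C4
3. x = 0.5, y = 5, z = 47.5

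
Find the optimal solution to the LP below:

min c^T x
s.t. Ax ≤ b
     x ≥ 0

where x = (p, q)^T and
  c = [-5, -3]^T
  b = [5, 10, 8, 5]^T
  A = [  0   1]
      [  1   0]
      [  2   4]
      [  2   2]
p = 2.5, q = 0, z = -12.5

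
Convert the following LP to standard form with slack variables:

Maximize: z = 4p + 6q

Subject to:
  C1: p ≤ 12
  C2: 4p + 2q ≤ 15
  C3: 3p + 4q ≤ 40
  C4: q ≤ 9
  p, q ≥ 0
max z = 4p + 6q

s.t.
  p + s1 = 12
  4p + 2q + s2 = 15
  3p + 4q + s3 = 40
  q + s4 = 9
  p, q, s1, s2, s3, s4 ≥ 0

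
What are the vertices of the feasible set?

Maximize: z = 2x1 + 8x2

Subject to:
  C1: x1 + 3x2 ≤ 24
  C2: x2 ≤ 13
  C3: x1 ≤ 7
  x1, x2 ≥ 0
Each vertex is the intersection of two constraint boundaries that also satisfies all remaining constraints:
  x1 = 0 and x2 = 0 → (0, 0)
  x1 = 7 and x2 = 0 → (7, 0)
  x1 + 3x2 = 24 and x1 = 7 → (7, 5.667)
  x1 + 3x2 = 24 and x1 = 0 → (0, 8)

Vertices: (0, 0), (7, 0), (7, 5.667), (0, 8)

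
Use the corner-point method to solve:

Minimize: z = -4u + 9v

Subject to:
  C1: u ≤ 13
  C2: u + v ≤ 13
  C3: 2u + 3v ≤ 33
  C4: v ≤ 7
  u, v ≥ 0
Each vertex is the intersection of two constraint boundaries that also satisfies all remaining constraints:
  u = 0 and v = 0 → (0, 0)
  u = 13 and u + v = 13 → (13, 0)
  u + v = 13 and 2u + 3v = 33 → (6, 7)
  v = 7 and u = 0 → (0, 7)

Evaluating z = -4u + 9v at each vertex:
  (0, 0): z = 0
  (13, 0): z = -52
  (6, 7): z = 39
  (0, 7): z = 63

The minimum is at (13, 0) with z = -52.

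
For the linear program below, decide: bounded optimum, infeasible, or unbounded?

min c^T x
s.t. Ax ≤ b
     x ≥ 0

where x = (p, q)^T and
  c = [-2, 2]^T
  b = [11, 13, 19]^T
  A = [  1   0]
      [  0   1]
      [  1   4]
The point (11, 0) satisfies every constraint, so the LP is feasible; the constraints give p ≤ 11 and q ≤ 13, which with p, q ≥ 0 keep the feasible region inside a bounded box. A feasible, bounded LP attains a finite optimum at a vertex.

Bounded optimum: z* = -22 at (11, 0).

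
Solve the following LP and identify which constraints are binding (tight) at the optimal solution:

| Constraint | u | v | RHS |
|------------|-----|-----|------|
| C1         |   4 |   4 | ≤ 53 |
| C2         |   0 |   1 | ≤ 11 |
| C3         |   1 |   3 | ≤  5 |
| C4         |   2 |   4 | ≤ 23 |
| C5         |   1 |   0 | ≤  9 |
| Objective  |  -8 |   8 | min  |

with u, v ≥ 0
Optimal: u = 5, v = 0
Binding: C3, v ≥ 0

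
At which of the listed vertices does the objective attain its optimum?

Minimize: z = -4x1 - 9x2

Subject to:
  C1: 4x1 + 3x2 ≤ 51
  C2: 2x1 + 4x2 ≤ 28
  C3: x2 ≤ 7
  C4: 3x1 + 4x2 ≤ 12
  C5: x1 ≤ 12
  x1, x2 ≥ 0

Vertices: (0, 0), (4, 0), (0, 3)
Evaluating z = -4x1 - 9x2 at each vertex:
  (0, 0): z = 0
  (4, 0): z = -16
  (0, 3): z = -27

The smallest value is z = -27, attained at (0, 3).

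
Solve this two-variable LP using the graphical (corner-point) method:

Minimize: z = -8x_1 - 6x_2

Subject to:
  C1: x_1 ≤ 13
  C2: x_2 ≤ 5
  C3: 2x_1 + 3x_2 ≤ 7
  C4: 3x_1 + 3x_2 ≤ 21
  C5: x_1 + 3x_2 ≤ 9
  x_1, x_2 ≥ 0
Each vertex is the intersection of two constraint boundaries that also satisfies all remaining constraints:
  x_1 = 0 and x_2 = 0 → (0, 0)
  2x_1 + 3x_2 = 7 and x_2 = 0 → (3.5, 0)
  2x_1 + 3x_2 = 7 and x_1 = 0 → (0, 2.333)

Evaluating z = -8x_1 - 6x_2 at each vertex:
  (0, 0): z = 0
  (3.5, 0): z = -28
  (0, 2.333): z = -14

The minimum is at (3.5, 0) with z = -28.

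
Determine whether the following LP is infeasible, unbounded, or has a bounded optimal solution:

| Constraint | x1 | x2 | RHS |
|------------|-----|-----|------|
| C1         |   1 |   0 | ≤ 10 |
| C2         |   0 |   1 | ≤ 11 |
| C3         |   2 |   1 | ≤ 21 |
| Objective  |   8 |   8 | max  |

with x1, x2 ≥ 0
The point (5, 11) satisfies every constraint, so the LP is feasible; the constraints give x1 ≤ 10 and x2 ≤ 11, which with x1, x2 ≥ 0 keep the feasible region inside a bounded box. A feasible, bounded LP attains a finite optimum at a vertex.

Evaluating z = 8x1 + 8x2 at each vertex:
  (0, 0): z = 0
  (10, 0): z = 80
  (10, 1): z = 88
  (5, 11): z = 128
  (0, 11): z = 88

The LP has an optimal solution: (5, 11) with z = 128.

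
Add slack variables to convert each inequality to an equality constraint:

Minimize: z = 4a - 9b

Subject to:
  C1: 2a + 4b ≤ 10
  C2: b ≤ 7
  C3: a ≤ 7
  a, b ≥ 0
min z = 4a - 9b

s.t.
  2a + 4b + s1 = 10
  b + s2 = 7
  a + s3 = 7
  a, b, s1, s2, s3 ≥ 0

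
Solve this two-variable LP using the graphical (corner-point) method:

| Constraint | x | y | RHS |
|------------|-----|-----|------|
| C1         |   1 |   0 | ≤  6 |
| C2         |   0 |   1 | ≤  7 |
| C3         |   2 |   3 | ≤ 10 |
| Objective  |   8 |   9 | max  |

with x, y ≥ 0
Each vertex is the intersection of two constraint boundaries that also satisfies all remaining constraints:
  x = 0 and y = 0 → (0, 0)
  2x + 3y = 10 and y = 0 → (5, 0)
  2x + 3y = 10 and x = 0 → (0, 3.333)

Evaluating z = 8x + 9y at each vertex:
  (0, 0): z = 0
  (5, 0): z = 40
  (0, 3.333): z = 30

The maximum is at (5, 0) with z = 40.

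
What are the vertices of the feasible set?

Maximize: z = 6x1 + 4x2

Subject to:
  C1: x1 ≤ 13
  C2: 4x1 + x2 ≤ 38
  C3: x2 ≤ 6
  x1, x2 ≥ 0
Each vertex is the intersection of two constraint boundaries that also satisfies all remaining constraints:
  x1 = 0 and x2 = 0 → (0, 0)
  4x1 + x2 = 38 and x2 = 0 → (9.5, 0)
  4x1 + x2 = 38 and x2 = 6 → (8, 6)
  x2 = 6 and x1 = 0 → (0, 6)

Vertices: (0, 0), (9.5, 0), (8, 6), (0, 6)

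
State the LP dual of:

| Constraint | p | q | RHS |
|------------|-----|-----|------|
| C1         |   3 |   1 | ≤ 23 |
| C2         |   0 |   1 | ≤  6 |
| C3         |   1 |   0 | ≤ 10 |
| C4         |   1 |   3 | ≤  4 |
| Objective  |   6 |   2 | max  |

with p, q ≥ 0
Minimize: z = 23y1 + 6y2 + 10y3 + 4y4

Subject to:
  C1: -3y1 - y3 - y4 ≤ -6
  C2: -y1 - y2 - 3y4 ≤ -2
  y1, y2, y3, y4 ≥ 0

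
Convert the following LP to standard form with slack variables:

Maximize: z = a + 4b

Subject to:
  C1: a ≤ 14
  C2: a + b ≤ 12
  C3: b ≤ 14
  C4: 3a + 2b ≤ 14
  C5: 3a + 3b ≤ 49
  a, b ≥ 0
max z = a + 4b

s.t.
  a + s1 = 14
  a + b + s2 = 12
  b + s3 = 14
  3a + 2b + s4 = 14
  3a + 3b + s5 = 49
  a, b, s1, s2, s3, s4, s5 ≥ 0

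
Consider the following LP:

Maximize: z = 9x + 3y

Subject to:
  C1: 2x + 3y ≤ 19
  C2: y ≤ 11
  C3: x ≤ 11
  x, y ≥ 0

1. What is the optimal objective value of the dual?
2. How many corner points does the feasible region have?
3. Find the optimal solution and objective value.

1. 85.5 (by strong duality, equal to the primal optimum)
2. 3
3. x = 9.5, y = 0, z = 85.5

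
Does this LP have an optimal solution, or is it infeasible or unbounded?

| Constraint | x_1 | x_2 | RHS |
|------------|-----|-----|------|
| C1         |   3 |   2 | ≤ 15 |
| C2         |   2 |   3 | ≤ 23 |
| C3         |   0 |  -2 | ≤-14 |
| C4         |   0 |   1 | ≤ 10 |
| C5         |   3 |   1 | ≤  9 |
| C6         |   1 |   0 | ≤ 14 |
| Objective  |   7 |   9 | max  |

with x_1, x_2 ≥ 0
The point (0, 7.5) satisfies every constraint, so the LP is feasible; the constraints give x_1 ≤ 14 and x_2 ≤ 10, which with x_1, x_2 ≥ 0 keep the feasible region inside a bounded box. A feasible, bounded LP attains a finite optimum at a vertex.

Evaluating z = 7x_1 + 9x_2 at each vertex:
  (0, 7): z = 63
  (0.3333, 7): z = 65.33
  (0, 7.5): z = 67.5

The LP has an optimal solution: (0, 7.5) with z = 67.5.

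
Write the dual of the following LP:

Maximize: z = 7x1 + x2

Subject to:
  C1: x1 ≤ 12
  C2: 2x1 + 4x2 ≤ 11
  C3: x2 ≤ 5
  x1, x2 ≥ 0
Minimize: z = 12y1 + 11y2 + 5y3

Subject to:
  C1: -y1 - 2y2 ≤ -7
  C2: -4y2 - y3 ≤ -1
  y1, y2, y3 ≥ 0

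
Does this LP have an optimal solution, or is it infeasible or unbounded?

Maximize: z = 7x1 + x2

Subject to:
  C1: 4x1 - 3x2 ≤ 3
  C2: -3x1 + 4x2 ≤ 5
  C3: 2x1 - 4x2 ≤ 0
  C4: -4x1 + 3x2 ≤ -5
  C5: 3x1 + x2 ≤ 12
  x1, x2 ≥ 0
C1 requires 4x1 - 3x2 ≤ 3, while C4 (-4x1 + 3x2 ≤ -5) is equivalent to 4x1 - 3x2 ≥ 5. Together they would need 5 ≤ 4x1 - 3x2 ≤ 3, which is impossible since 5 > 3. No point satisfies all constraints.

Infeasible — the constraint set is empty.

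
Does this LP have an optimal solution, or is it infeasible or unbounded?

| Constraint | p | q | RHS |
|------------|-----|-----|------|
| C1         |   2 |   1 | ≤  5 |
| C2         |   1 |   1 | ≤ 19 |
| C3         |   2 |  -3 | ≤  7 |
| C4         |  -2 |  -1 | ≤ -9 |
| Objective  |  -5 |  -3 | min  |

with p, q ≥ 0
C1 requires 2p + q ≤ 5, while C4 (-2p - q ≤ -9) is equivalent to 2p + q ≥ 9. Together they would need 9 ≤ 2p + q ≤ 5, which is impossible since 9 > 5. No point satisfies all constraints.

Infeasible — the constraint set is empty.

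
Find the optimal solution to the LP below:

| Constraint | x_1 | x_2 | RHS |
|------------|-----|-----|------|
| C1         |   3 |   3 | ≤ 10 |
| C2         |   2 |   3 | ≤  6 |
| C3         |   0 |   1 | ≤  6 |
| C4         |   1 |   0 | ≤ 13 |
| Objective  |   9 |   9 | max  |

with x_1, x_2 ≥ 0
x_1 = 3, x_2 = 0, z = 27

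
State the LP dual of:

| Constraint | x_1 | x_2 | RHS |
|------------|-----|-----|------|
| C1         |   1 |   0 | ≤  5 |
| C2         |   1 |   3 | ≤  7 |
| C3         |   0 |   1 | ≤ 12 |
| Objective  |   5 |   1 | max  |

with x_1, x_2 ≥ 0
Minimize: z = 5y1 + 7y2 + 12y3

Subject to:
  C1: -y1 - y2 ≤ -5
  C2: -3y2 - y3 ≤ -1
  y1, y2, y3 ≥ 0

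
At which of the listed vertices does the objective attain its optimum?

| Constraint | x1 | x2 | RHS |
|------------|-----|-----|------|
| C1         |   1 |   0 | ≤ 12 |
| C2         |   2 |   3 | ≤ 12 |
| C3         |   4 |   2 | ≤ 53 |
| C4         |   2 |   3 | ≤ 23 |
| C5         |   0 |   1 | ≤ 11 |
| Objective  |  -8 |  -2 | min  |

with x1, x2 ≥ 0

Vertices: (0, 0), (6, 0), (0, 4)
(6, 0) with z = -48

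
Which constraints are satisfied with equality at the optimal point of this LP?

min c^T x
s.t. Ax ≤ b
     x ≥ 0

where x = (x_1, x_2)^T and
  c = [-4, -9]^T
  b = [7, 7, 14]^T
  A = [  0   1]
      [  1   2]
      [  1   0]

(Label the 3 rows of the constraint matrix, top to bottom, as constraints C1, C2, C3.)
Optimal: x_1 = 0, x_2 = 3.5
Slack at optimum:
  C1: slack = 3.5
  C2: slack = 0 (binding)
  C3: slack = 14
  x_1 ≥ 0: x_1 = 0 (binding)
  x_2 ≥ 0: x_2 = 3.5
Binding constraints: C2, x_1 ≥ 0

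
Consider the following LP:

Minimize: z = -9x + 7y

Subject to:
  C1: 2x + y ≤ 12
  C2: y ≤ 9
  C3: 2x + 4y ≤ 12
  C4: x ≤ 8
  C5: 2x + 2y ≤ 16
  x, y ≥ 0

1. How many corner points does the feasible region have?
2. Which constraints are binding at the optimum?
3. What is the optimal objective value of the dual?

1. 3
2. C1, C3, y ≥ 0
3. -54 (by strong duality, equal to the primal optimum)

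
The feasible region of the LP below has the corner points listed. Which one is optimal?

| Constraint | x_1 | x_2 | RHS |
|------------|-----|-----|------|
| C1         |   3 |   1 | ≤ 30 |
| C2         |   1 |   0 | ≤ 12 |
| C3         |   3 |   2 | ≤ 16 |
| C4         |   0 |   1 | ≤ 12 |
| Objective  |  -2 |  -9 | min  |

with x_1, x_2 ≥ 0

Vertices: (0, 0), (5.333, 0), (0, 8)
(0, 8) with z = -72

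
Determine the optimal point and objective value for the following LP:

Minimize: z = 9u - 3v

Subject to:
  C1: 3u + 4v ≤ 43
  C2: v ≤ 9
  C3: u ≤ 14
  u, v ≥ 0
Each vertex is the intersection of two constraint boundaries that also satisfies all remaining constraints:
  u = 0 and v = 0 → (0, 0)
  u = 14 and v = 0 → (14, 0)
  3u + 4v = 43 and u = 14 → (14, 0.25)
  3u + 4v = 43 and v = 9 → (2.333, 9)
  v = 9 and u = 0 → (0, 9)

Evaluating z = 9u - 3v at each vertex:
  (0, 0): z = 0
  (14, 0): z = 126
  (14, 0.25): z = 125.2
  (2.333, 9): z = -6
  (0, 9): z = -27

The minimum is at (0, 9) with z = -27.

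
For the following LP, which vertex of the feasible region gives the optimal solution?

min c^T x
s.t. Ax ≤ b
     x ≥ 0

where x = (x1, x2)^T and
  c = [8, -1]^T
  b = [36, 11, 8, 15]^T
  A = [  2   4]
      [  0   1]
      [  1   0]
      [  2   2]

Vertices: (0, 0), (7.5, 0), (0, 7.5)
Evaluating z = 8x1 - x2 at each vertex:
  (0, 0): z = 0
  (7.5, 0): z = 60
  (0, 7.5): z = -7.5

The smallest value is z = -7.5, attained at (0, 7.5).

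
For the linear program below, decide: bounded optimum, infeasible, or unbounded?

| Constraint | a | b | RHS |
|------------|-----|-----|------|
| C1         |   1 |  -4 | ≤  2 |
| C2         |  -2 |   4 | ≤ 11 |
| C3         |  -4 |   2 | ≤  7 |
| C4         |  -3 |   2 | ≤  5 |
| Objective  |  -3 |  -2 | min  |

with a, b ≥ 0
Feasible point: (0, 0) satisfies every constraint, so the LP is feasible.
Direction d = (4, 1): for each constraint row a, a·d ≤ 0 —
  (1)(4) + (-4)(1) = 0 ≤ 0
  (-2)(4) + (4)(1) = -4 ≤ 0
  (-4)(4) + (2)(1) = -14 ≤ 0
  (-3)(4) + (2)(1) = -10 ≤ 0
and d ≥ 0, so (0, 0) + t·d stays feasible for every t ≥ 0. Along this ray z = -3a - 2b changes by -14 per unit t, so z → −∞.

The LP is unbounded; z can be made arbitrarily small.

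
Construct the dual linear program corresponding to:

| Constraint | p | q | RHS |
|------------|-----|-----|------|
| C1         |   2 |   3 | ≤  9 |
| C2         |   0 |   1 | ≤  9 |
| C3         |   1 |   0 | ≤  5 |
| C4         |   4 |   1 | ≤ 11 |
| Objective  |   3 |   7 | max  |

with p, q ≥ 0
Minimize: z = 9y1 + 9y2 + 5y3 + 11y4

Subject to:
  C1: -2y1 - y3 - 4y4 ≤ -3
  C2: -3y1 - y2 - y4 ≤ -7
  y1, y2, y3, y4 ≥ 0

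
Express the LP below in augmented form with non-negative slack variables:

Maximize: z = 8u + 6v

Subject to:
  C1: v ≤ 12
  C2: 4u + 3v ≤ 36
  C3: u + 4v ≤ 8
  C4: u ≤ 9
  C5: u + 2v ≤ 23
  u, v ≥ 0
max z = 8u + 6v

s.t.
  v + s1 = 12
  4u + 3v + s2 = 36
  u + 4v + s3 = 8
  u + s4 = 9
  u + 2v + s5 = 23
  u, v, s1, s2, s3, s4, s5 ≥ 0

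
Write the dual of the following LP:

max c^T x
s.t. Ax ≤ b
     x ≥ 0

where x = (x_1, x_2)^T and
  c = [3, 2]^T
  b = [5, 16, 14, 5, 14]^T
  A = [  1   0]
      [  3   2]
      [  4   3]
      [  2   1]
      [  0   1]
Minimize: z = 5y1 + 16y2 + 14y3 + 5y4 + 14y5

Subject to:
  C1: -y1 - 3y2 - 4y3 - 2y4 ≤ -3
  C2: -2y2 - 3y3 - y4 - y5 ≤ -2
  y1, y2, y3, y4, y5 ≥ 0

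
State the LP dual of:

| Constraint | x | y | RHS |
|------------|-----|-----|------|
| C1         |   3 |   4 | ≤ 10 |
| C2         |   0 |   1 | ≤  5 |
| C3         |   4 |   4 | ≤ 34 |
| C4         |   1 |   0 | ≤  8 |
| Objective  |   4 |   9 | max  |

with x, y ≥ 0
Minimize: z = 10y1 + 5y2 + 34y3 + 8y4

Subject to:
  C1: -3y1 - 4y3 - y4 ≤ -4
  C2: -4y1 - y2 - 4y3 ≤ -9
  y1, y2, y3, y4 ≥ 0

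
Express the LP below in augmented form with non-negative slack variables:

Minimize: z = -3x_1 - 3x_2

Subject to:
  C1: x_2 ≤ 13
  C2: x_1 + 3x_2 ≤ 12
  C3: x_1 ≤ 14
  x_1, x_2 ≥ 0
min z = -3x_1 - 3x_2

s.t.
  x_2 + s1 = 13
  x_1 + 3x_2 + s2 = 12
  x_1 + s3 = 14
  x_1, x_2, s1, s2, s3 ≥ 0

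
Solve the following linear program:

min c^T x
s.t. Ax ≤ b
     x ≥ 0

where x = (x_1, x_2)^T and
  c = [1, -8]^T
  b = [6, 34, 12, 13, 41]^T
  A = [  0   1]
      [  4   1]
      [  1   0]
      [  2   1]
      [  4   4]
x_1 = 0, x_2 = 6, z = -48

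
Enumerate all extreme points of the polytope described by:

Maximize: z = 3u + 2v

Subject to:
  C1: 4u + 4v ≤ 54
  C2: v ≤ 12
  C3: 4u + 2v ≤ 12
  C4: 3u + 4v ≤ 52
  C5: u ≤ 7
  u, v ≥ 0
Each vertex is the intersection of two constraint boundaries that also satisfies all remaining constraints:
  u = 0 and v = 0 → (0, 0)
  4u + 2v = 12 and v = 0 → (3, 0)
  4u + 2v = 12 and u = 0 → (0, 6)

Vertices: (0, 0), (3, 0), (0, 6)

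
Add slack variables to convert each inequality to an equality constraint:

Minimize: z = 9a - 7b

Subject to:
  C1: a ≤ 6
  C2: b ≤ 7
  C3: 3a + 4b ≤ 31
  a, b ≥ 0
min z = 9a - 7b

s.t.
  a + s1 = 6
  b + s2 = 7
  3a + 4b + s3 = 31
  a, b, s1, s2, s3 ≥ 0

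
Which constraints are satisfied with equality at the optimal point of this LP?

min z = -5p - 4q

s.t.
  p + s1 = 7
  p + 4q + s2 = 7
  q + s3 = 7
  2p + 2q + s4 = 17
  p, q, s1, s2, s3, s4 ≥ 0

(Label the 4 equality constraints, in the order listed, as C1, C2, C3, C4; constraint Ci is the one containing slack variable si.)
Optimal: p = 7, q = 0
Slack at optimum:
  C1: slack = 0 (binding)
  C2: slack = 0 (binding)
  C3: slack = 7
  C4: slack = 3
  p ≥ 0: p = 7
  q ≥ 0: q = 0 (binding)
Binding constraints: C1, C2, q ≥ 0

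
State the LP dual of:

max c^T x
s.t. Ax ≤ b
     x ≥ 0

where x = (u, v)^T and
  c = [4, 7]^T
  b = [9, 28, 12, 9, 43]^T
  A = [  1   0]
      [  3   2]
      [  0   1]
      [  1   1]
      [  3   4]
Minimize: z = 9y1 + 28y2 + 12y3 + 9y4 + 43y5

Subject to:
  C1: -y1 - 3y2 - y4 - 3y5 ≤ -4
  C2: -2y2 - y3 - y4 - 4y5 ≤ -7
  y1, y2, y3, y4, y5 ≥ 0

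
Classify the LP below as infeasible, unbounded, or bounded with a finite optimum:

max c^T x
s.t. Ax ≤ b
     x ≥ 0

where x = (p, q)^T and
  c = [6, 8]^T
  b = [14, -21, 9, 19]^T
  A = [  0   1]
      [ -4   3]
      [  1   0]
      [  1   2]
The point (9, 5) satisfies every constraint, so the LP is feasible; the constraints give p ≤ 9 and q ≤ 14, which with p, q ≥ 0 keep the feasible region inside a bounded box. A feasible, bounded LP attains a finite optimum at a vertex.

Bounded optimum: z* = 94 at (9, 5).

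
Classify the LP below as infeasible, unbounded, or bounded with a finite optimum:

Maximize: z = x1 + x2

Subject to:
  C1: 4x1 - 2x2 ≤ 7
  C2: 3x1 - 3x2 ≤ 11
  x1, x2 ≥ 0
Feasible point: (0, 0) satisfies every constraint, so the LP is feasible.
Direction d = (0, 1): for each constraint row a, a·d ≤ 0 —
  (4)(0) + (-2)(1) = -2 ≤ 0
  (3)(0) + (-3)(1) = -3 ≤ 0
and d ≥ 0, so (0, 0) + t·d stays feasible for every t ≥ 0. Along this ray z = x1 + x2 changes by 1 per unit t, so z → +∞.

The LP is unbounded; z can be made arbitrarily large.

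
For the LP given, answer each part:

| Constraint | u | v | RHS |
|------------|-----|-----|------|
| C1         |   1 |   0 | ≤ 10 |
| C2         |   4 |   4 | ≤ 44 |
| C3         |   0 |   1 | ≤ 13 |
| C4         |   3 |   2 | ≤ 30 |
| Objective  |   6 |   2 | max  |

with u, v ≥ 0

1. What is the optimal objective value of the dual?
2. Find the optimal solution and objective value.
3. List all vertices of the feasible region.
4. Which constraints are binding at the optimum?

1. 60 (by strong duality, equal to the primal optimum)
2. u = 10, v = 0, z = 60
3. (0, 0), (10, 0), (8, 3), (0, 11)
4. C1, C4, v ≥ 0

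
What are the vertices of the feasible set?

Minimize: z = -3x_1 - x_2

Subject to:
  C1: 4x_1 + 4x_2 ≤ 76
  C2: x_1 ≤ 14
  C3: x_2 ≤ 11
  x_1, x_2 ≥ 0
Each vertex is the intersection of two constraint boundaries that also satisfies all remaining constraints:
  x_1 = 0 and x_2 = 0 → (0, 0)
  x_1 = 14 and x_2 = 0 → (14, 0)
  4x_1 + 4x_2 = 76 and x_1 = 14 → (14, 5)
  4x_1 + 4x_2 = 76 and x_2 = 11 → (8, 11)
  x_2 = 11 and x_1 = 0 → (0, 11)

Vertices: (0, 0), (14, 0), (14, 5), (8, 11), (0, 11)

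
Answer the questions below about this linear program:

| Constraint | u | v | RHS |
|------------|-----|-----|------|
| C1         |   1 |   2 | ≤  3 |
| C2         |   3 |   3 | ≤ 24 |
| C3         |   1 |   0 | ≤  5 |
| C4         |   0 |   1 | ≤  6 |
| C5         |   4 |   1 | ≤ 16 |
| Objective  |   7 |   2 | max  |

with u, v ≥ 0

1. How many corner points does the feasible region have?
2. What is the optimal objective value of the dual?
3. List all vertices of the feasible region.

1. 3
2. 21 (by strong duality, equal to the primal optimum)
3. (0, 0), (3, 0), (0, 1.5)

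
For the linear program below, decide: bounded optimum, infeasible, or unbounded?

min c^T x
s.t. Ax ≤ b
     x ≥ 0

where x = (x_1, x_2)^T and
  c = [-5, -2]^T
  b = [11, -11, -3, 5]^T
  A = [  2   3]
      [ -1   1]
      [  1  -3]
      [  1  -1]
One constraint requires x_1 - x_2 ≤ 5, while the constraint -x_1 + x_2 ≤ -11 is equivalent to x_1 - x_2 ≥ 11. Together they would need 11 ≤ x_1 - x_2 ≤ 5, which is impossible since 11 > 5. No point satisfies all constraints.

The feasible region is empty; the LP is infeasible.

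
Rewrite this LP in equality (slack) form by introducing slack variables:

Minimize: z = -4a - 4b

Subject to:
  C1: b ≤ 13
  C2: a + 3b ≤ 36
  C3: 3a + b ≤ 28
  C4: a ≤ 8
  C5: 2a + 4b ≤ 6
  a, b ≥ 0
min z = -4a - 4b

s.t.
  b + s1 = 13
  a + 3b + s2 = 36
  3a + b + s3 = 28
  a + s4 = 8
  2a + 4b + s5 = 6
  a, b, s1, s2, s3, s4, s5 ≥ 0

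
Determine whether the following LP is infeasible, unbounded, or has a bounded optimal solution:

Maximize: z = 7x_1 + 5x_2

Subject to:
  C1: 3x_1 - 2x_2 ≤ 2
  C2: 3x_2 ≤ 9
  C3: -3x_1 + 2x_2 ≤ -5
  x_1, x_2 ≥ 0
C1 requires 3x_1 - 2x_2 ≤ 2, while C3 (-3x_1 + 2x_2 ≤ -5) is equivalent to 3x_1 - 2x_2 ≥ 5. Together they would need 5 ≤ 3x_1 - 2x_2 ≤ 2, which is impossible since 5 > 2. No point satisfies all constraints.

The feasible region is empty; the LP is infeasible.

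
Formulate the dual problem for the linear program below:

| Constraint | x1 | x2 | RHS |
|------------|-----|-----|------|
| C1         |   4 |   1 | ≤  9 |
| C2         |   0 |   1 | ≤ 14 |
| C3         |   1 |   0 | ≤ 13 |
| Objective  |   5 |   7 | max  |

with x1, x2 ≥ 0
Minimize: z = 9y1 + 14y2 + 13y3

Subject to:
  C1: -4y1 - y3 ≤ -5
  C2: -y1 - y2 ≤ -7
  y1, y2, y3 ≥ 0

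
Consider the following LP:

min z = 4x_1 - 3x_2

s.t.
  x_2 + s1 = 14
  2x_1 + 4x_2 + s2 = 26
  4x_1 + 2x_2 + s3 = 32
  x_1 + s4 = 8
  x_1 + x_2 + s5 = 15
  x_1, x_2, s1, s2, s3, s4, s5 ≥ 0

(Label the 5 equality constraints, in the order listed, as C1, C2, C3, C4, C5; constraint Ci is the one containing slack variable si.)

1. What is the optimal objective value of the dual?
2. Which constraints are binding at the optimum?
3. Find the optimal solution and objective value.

1. -19.5 (by strong duality, equal to the primal optimum)
2. C2, x_1 ≥ 0
3. x_1 = 0, x_2 = 6.5, z = -19.5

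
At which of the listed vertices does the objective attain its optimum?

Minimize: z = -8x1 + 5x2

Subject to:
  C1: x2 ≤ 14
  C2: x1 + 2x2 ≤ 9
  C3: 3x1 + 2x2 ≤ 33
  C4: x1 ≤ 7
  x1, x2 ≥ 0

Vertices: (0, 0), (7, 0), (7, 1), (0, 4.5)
Evaluating z = -8x1 + 5x2 at each vertex:
  (0, 0): z = 0
  (7, 0): z = -56
  (7, 1): z = -51
  (0, 4.5): z = 22.5

The smallest value is z = -56, attained at (7, 0).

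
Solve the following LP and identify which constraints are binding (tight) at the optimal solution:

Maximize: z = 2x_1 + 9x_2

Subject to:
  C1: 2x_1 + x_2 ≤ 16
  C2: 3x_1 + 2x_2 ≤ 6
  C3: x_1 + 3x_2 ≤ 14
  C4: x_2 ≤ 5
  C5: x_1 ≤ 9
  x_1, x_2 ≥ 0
Optimal: x_1 = 0, x_2 = 3
Slack at optimum:
  C1: slack = 13
  C2: slack = 0 (binding)
  C3: slack = 5
  C4: slack = 2
  C5: slack = 9
  x_1 ≥ 0: x_1 = 0 (binding)
  x_2 ≥ 0: x_2 = 3
Binding constraints: C2, x_1 ≥ 0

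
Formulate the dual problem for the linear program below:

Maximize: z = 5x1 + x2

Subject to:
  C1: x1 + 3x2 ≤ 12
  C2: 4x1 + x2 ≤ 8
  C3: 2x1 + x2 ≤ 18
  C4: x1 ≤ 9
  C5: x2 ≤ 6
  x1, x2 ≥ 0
Minimize: z = 12y1 + 8y2 + 18y3 + 9y4 + 6y5

Subject to:
  C1: -y1 - 4y2 - 2y3 - y4 ≤ -5
  C2: -3y1 - y2 - y3 - y5 ≤ -1
  y1, y2, y3, y4, y5 ≥ 0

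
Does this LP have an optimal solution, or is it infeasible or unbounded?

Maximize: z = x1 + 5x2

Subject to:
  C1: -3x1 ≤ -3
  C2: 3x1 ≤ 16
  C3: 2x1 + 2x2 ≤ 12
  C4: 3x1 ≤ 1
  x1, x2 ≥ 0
C4 requires 3x1 ≤ 1, while C1 (-3x1 ≤ -3) is equivalent to 3x1 ≥ 3. Together they would need 3 ≤ 3x1 ≤ 1, which is impossible since 3 > 1. No point satisfies all constraints.

Infeasible — the constraint set is empty.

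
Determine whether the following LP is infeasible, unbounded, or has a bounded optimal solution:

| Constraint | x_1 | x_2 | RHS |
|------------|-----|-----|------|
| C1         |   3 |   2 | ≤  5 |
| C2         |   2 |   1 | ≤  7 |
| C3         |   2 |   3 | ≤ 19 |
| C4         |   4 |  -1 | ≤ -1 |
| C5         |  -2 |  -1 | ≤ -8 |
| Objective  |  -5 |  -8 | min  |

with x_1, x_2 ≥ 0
C2 requires 2x_1 + x_2 ≤ 7, while C5 (-2x_1 - x_2 ≤ -8) is equivalent to 2x_1 + x_2 ≥ 8. Together they would need 8 ≤ 2x_1 + x_2 ≤ 7, which is impossible since 8 > 7. No point satisfies all constraints.

Infeasible — the constraint set is empty.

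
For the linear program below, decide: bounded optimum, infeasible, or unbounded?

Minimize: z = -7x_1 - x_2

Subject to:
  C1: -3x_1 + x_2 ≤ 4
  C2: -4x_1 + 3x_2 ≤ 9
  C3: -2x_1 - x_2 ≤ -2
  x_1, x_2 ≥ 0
Feasible point: (1, 0) satisfies every constraint, so the LP is feasible.
Direction d = (1, 0): for each constraint row a, a·d ≤ 0 —
  (-3)(1) + (1)(0) = -3 ≤ 0
  (-4)(1) + (3)(0) = -4 ≤ 0
  (-2)(1) + (-1)(0) = -2 ≤ 0
and d ≥ 0, so (1, 0) + t·d stays feasible for every t ≥ 0. Along this ray z = -7x_1 - x_2 changes by -7 per unit t, so z → −∞.

Unbounded: there is a feasible ray along which z → −∞.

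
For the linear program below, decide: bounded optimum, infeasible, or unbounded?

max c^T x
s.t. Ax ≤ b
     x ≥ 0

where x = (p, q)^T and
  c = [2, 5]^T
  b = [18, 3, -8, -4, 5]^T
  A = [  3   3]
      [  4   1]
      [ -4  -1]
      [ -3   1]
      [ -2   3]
One constraint requires 4p + q ≤ 3, while the constraint -4p - q ≤ -8 is equivalent to 4p + q ≥ 8. Together they would need 8 ≤ 4p + q ≤ 3, which is impossible since 8 > 3. No point satisfies all constraints.

Infeasible: no point satisfies all constraints simultaneously.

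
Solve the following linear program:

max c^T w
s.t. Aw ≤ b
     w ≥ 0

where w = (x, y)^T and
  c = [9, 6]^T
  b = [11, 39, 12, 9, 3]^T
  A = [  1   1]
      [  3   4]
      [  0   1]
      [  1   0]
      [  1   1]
x = 3, y = 0, z = 27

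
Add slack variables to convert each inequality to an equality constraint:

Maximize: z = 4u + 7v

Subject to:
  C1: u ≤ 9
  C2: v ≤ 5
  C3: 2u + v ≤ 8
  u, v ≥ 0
max z = 4u + 7v

s.t.
  u + s1 = 9
  v + s2 = 5
  2u + v + s3 = 8
  u, v, s1, s2, s3 ≥ 0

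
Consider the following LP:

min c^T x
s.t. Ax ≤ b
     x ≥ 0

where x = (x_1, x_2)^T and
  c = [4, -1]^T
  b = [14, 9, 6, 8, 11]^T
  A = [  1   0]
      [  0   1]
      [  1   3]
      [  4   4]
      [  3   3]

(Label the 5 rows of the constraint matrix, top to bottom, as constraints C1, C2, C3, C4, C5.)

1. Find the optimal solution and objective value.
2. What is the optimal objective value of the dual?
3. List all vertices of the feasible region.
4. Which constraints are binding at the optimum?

1. x_1 = 0, x_2 = 2, z = -2
2. -2 (by strong duality, equal to the primal optimum)
3. (0, 0), (2, 0), (0, 2)
4. C3, C4, x_1 ≥ 0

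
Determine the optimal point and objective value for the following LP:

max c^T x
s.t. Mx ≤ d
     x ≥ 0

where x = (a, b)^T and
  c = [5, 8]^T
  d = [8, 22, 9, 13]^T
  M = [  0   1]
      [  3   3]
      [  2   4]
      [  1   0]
a = 4.5, b = 0, z = 22.5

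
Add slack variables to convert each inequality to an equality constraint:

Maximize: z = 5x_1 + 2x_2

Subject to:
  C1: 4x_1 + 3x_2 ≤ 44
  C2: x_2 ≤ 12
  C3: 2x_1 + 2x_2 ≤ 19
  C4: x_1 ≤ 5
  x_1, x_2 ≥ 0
max z = 5x_1 + 2x_2

s.t.
  4x_1 + 3x_2 + s1 = 44
  x_2 + s2 = 12
  2x_1 + 2x_2 + s3 = 19
  x_1 + s4 = 5
  x_1, x_2, s1, s2, s3, s4 ≥ 0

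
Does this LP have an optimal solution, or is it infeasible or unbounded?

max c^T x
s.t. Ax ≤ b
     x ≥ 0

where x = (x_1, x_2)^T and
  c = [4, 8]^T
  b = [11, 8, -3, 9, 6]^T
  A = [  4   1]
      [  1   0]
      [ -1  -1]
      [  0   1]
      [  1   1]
The point (0, 6) satisfies every constraint, so the LP is feasible; the constraints give x_1 ≤ 8 and x_2 ≤ 9, which with x_1, x_2 ≥ 0 keep the feasible region inside a bounded box. A feasible, bounded LP attains a finite optimum at a vertex.

Bounded optimum: z* = 48 at (0, 6).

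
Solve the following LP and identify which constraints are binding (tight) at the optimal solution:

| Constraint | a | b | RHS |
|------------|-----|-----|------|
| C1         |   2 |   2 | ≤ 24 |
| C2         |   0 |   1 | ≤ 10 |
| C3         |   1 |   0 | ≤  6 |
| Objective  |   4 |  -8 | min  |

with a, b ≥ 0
Optimal: a = 0, b = 10
Slack at optimum:
  C1: slack = 4
  C2: slack = 0 (binding)
  C3: slack = 6
  a ≥ 0: a = 0 (binding)
  b ≥ 0: b = 10
Binding constraints: C2, a ≥ 0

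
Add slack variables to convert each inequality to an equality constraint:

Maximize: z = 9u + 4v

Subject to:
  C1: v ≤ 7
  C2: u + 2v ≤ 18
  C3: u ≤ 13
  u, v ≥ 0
max z = 9u + 4v

s.t.
  v + s1 = 7
  u + 2v + s2 = 18
  u + s3 = 13
  u, v, s1, s2, s3 ≥ 0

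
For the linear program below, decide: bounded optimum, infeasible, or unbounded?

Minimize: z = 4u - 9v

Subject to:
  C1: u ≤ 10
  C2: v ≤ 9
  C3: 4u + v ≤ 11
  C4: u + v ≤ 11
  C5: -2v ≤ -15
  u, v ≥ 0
The point (0, 9) satisfies every constraint, so the LP is feasible; the constraints give u ≤ 10 and v ≤ 9, which with u, v ≥ 0 keep the feasible region inside a bounded box. A feasible, bounded LP attains a finite optimum at a vertex.

The LP has an optimal solution: (0, 9) with z = -81.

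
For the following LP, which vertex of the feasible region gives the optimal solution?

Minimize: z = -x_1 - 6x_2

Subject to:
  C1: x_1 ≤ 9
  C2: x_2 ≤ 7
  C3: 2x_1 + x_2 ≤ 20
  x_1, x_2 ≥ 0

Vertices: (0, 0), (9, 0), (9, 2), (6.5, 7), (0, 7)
Evaluating z = -x_1 - 6x_2 at each vertex:
  (0, 0): z = 0
  (9, 0): z = -9
  (9, 2): z = -21
  (6.5, 7): z = -48.5
  (0, 7): z = -42

The smallest value is z = -48.5, attained at (6.5, 7).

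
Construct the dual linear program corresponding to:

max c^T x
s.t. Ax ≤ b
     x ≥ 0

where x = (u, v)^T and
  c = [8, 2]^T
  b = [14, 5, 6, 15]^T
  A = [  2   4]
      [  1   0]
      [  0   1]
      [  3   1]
Minimize: z = 14y1 + 5y2 + 6y3 + 15y4

Subject to:
  C1: -2y1 - y2 - 3y4 ≤ -8
  C2: -4y1 - y3 - y4 ≤ -2
  y1, y2, y3, y4 ≥ 0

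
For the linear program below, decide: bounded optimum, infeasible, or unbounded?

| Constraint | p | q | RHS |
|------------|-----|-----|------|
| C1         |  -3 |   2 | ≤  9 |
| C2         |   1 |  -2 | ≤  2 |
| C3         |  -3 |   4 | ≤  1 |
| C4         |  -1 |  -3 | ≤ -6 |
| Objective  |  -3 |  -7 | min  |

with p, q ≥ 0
Feasible point: (3, 1) satisfies every constraint, so the LP is feasible.
Direction d = (2, 1): for each constraint row a, a·d ≤ 0 —
  (-3)(2) + (2)(1) = -4 ≤ 0
  (1)(2) + (-2)(1) = 0 ≤ 0
  (-3)(2) + (4)(1) = -2 ≤ 0
  (-1)(2) + (-3)(1) = -5 ≤ 0
and d ≥ 0, so (3, 1) + t·d stays feasible for every t ≥ 0. Along this ray z = -3p - 7q changes by -13 per unit t, so z → −∞.

Unbounded — the objective can decrease without bound over the feasible region.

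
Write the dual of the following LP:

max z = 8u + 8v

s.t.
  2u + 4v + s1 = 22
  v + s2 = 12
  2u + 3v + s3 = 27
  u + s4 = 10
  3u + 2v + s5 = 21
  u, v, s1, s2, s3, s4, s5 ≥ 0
Minimize: z = 22y1 + 12y2 + 27y3 + 10y4 + 21y5

Subject to:
  C1: -2y1 - 2y3 - y4 - 3y5 ≤ -8
  C2: -4y1 - y2 - 3y3 - 2y5 ≤ -8
  y1, y2, y3, y4, y5 ≥ 0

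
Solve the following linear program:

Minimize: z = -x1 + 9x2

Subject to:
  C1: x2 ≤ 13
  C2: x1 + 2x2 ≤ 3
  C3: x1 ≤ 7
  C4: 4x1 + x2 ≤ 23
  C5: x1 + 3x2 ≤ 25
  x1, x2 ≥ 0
x1 = 3, x2 = 0, z = -3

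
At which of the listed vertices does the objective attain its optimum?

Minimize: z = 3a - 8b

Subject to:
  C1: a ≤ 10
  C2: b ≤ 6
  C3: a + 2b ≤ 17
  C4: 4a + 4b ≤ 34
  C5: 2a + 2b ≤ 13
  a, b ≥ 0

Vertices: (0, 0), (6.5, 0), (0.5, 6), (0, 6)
Evaluating z = 3a - 8b at each vertex:
  (0, 0): z = 0
  (6.5, 0): z = 19.5
  (0.5, 6): z = -46.5
  (0, 6): z = -48

The smallest value is z = -48, attained at (0, 6).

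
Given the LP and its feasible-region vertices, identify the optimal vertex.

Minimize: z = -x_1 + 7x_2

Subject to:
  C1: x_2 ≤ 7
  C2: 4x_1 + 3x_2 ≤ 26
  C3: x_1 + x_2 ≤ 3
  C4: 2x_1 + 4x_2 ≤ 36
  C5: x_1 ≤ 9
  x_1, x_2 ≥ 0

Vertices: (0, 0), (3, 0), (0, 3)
Evaluating z = -x_1 + 7x_2 at each vertex:
  (0, 0): z = 0
  (3, 0): z = -3
  (0, 3): z = 21

The smallest value is z = -3, attained at (3, 0).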